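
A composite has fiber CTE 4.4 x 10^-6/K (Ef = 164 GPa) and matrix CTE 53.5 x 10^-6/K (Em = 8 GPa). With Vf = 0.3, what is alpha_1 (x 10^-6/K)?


E1 = Ef*Vf + Em*(1-Vf) = 54.8
alpha_1 = (alpha_f*Ef*Vf + alpha_m*Em*(1-Vf))/E1 = 9.42 x 10^-6/K

9.42 x 10^-6/K


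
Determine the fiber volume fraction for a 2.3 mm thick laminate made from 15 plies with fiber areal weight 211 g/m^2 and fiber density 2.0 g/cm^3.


Vf = n * FAW / (rho_f * h * 1000) = 15 * 211 / (2.0 * 2.3 * 1000) = 0.688

0.688


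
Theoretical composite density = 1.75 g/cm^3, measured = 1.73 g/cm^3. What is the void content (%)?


Void% = (rho_theo - rho_actual)/rho_theo * 100 = (1.75 - 1.73)/1.75 * 100 = 1.14%

1.14%


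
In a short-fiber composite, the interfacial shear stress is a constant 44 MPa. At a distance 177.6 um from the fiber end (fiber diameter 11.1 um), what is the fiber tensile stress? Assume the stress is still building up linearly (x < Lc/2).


Force balance: sigma_f * (pi*d^2/4) = tau * (pi*d) * x  ->  sigma_f = 4 * tau * x / d
sigma_f = 4 * 44 * 177.6 / 11.1 = 2816.0 MPa

2816.0 MPa


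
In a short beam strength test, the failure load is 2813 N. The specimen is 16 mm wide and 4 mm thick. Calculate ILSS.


ILSS = 3F/(4bh) = 3*2813/(4*16*4) = 32.96 MPa

32.96 MPa


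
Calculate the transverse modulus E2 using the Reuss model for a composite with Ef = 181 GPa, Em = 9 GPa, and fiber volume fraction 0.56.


1/E2 = Vf/Ef + (1-Vf)/Em = 0.56/181 + 0.44/9
E2 = 19.24 GPa

19.24 GPa


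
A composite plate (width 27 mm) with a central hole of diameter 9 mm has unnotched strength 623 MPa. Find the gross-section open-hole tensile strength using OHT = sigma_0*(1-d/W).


OHT = sigma_0*(1-d/W) = 623*(1-9/27) = 415.3 MPa

415.3 MPa


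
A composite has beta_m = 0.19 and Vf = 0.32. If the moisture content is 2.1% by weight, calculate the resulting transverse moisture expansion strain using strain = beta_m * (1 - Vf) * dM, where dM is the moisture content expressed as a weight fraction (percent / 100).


dM = 2.1/100 = 0.021
strain = beta_m * (1-Vf) * dM = 0.19 * 0.68 * 0.021 = 0.0027132

0.0027132


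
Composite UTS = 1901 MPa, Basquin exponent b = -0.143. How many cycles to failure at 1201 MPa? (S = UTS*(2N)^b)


N = 0.5 * (S/UTS)^(1/b) = 0.5 * (1201/1901)^(1/-0.143) = 12.4065 cycles

12.4065 cycles


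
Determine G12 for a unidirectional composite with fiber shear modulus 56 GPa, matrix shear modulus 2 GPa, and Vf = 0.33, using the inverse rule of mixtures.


1/G12 = Vf/Gf + (1-Vf)/Gm = 0.33/56 + 0.67/2
G12 = 2.93 GPa

2.93 GPa


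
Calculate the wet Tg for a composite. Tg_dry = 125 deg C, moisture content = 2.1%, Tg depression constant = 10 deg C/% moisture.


Tg_wet = Tg_dry - k*moisture = 125 - 10*2.1 = 104.0 deg C

104.0 deg C


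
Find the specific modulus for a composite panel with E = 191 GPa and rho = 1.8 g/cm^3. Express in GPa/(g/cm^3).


Specific stiffness = E/rho = 191/1.8 = 106.1 GPa/(g/cm^3)

106.1 GPa/(g/cm^3)


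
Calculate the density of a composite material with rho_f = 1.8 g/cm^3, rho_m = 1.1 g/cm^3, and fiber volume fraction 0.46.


rho_c = rho_f*Vf + rho_m*(1-Vf) = 1.8*0.46 + 1.1*0.54 = 1.422 g/cm^3

1.422 g/cm^3


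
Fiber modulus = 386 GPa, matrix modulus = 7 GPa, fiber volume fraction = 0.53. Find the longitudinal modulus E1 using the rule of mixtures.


E1 = Ef*Vf + Em*(1-Vf) = 386*0.53 + 7*0.47 = 207.87 GPa

207.87 GPa


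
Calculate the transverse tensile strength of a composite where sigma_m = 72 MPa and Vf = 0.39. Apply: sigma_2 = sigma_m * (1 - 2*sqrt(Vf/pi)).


factor = 1 - 2*sqrt(0.39/pi) = 0.2953
sigma_2 = 72 * 0.2953 = 21.26 MPa

21.26 MPa


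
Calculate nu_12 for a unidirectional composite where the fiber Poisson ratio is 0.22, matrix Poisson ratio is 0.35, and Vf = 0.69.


nu_12 = nu_f*Vf + nu_m*(1-Vf) = 0.22*0.69 + 0.35*0.31 = 0.2603

0.2603


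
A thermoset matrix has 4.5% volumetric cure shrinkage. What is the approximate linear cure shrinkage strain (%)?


Linear shrinkage ≈ vol_shrink/3 = 4.5/3 = 1.5%

1.5%


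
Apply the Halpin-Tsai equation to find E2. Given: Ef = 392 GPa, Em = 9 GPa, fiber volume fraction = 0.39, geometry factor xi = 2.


eta = (Ef/Em - 1)/(Ef/Em + xi) = (43.5556 - 1)/(43.5556 + 2) = 0.9341
E2 = Em*(1+xi*eta*Vf)/(1-eta*Vf) = 24.47 GPa

24.47 GPa


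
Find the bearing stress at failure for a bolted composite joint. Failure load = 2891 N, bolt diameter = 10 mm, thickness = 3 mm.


sigma_br = F/(d*h) = 2891/(10*3) = 96.4 MPa

96.4 MPa


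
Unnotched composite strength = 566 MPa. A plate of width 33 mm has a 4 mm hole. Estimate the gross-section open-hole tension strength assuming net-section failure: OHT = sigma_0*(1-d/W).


OHT = sigma_0*(1-d/W) = 566*(1-4/33) = 497.4 MPa

497.4 MPa


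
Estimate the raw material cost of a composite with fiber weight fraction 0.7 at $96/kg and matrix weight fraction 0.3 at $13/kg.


Cost = cost_f*Wf + cost_m*Wm = 96*0.7 + 13*0.3 = $71.1/kg

$71.1/kg


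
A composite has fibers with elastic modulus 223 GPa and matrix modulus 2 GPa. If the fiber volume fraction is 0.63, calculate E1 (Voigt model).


E1 = Ef*Vf + Em*(1-Vf) = 223*0.63 + 2*0.37 = 141.23 GPa

141.23 GPa


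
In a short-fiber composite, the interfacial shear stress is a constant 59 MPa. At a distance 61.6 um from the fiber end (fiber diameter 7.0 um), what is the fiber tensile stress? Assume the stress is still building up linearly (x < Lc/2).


Force balance: sigma_f * (pi*d^2/4) = tau * (pi*d) * x  ->  sigma_f = 4 * tau * x / d
sigma_f = 4 * 59 * 61.6 / 7.0 = 2076.8 MPa

2076.8 MPa


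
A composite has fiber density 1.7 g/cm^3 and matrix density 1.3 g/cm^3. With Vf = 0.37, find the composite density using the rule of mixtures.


rho_c = rho_f*Vf + rho_m*(1-Vf) = 1.7*0.37 + 1.3*0.63 = 1.448 g/cm^3

1.448 g/cm^3


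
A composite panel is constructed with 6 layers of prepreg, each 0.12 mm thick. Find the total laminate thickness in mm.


h = n * t_ply = 6 * 0.12 = 0.72 mm

0.72 mm


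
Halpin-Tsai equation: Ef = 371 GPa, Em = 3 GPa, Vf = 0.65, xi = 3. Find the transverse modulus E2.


eta = (Ef/Em - 1)/(Ef/Em + xi) = (123.6667 - 1)/(123.6667 + 3) = 0.9684
E2 = Em*(1+xi*eta*Vf)/(1-eta*Vf) = 23.39 GPa

23.39 GPa


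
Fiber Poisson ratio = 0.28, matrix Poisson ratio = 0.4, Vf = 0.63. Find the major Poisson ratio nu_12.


nu_12 = nu_f*Vf + nu_m*(1-Vf) = 0.28*0.63 + 0.4*0.37 = 0.3244

0.3244


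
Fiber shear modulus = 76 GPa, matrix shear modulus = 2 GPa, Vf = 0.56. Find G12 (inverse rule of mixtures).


1/G12 = Vf/Gf + (1-Vf)/Gm = 0.56/76 + 0.44/2
G12 = 4.4 GPa

4.4 GPa


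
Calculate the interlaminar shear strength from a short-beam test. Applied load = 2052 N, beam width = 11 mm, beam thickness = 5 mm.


ILSS = 3F/(4bh) = 3*2052/(4*11*5) = 27.98 MPa

27.98 MPa


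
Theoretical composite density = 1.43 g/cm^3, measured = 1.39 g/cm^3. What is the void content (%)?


Void% = (rho_theo - rho_actual)/rho_theo * 100 = (1.43 - 1.39)/1.43 * 100 = 2.8%

2.8%


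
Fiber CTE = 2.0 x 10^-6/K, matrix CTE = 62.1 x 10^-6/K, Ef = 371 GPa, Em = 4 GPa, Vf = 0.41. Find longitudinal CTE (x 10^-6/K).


E1 = Ef*Vf + Em*(1-Vf) = 154.47
alpha_1 = (alpha_f*Ef*Vf + alpha_m*Em*(1-Vf))/E1 = 2.92 x 10^-6/K

2.92 x 10^-6/K


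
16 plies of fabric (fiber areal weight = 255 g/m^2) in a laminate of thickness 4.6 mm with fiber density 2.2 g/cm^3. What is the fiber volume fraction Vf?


Vf = n * FAW / (rho_f * h * 1000) = 16 * 255 / (2.2 * 4.6 * 1000) = 0.4032

0.4032


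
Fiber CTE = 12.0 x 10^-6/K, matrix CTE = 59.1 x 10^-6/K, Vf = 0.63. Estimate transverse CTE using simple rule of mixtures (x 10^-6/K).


alpha_2 = alpha_f*Vf + alpha_m*(1-Vf) = 12.0*0.63 + 59.1*0.37 = 29.4 x 10^-6/K

29.4 x 10^-6/K


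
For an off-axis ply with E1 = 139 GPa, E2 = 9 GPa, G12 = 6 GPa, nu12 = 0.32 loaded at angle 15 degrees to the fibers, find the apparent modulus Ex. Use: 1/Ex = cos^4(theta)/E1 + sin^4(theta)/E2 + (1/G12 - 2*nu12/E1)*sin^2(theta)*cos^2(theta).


cos^4(15) = 0.870513, sin^4(15) = 0.004487, sin^2(15)*cos^2(15) = 0.0625
1/G12 - 2*nu12/E1 = 1/6 - 2*0.32/139 = 0.162062 GPa^-1
1/Ex = 0.870513/139 + 0.004487/9 + 0.162062*0.0625 = 0.0168902 GPa^-1
Ex = 59.21 GPa

59.21 GPa


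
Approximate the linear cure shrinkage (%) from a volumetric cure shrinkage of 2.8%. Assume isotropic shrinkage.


Linear shrinkage ≈ vol_shrink/3 = 2.8/3 = 0.933%

0.933%


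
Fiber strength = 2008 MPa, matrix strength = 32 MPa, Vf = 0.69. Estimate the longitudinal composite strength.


sigma_1 = sigma_f*Vf + sigma_m*(1-Vf) = 2008*0.69 + 32*0.31 = 1395.4 MPa

1395.4 MPa


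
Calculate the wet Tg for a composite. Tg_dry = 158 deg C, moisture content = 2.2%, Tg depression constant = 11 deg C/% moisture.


Tg_wet = Tg_dry - k*moisture = 158 - 11*2.2 = 133.8 deg C

133.8 deg C


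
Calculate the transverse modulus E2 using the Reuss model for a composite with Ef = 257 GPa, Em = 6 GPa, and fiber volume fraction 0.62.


1/E2 = Vf/Ef + (1-Vf)/Em = 0.62/257 + 0.38/6
E2 = 15.21 GPa

15.21 GPa


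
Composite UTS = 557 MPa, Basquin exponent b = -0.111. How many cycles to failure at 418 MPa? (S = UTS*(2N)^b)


N = 0.5 * (S/UTS)^(1/b) = 0.5 * (418/557)^(1/-0.111) = 6.6405 cycles

6.6405 cycles


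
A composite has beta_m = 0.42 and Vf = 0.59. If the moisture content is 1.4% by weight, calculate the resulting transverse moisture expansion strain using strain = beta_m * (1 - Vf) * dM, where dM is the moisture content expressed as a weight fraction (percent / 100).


dM = 1.4/100 = 0.014
strain = beta_m * (1-Vf) * dM = 0.42 * 0.41 * 0.014 = 0.0024108

0.0024108


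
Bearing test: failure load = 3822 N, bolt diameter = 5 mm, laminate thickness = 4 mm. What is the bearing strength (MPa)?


sigma_br = F/(d*h) = 3822/(5*4) = 191.1 MPa

191.1 MPa


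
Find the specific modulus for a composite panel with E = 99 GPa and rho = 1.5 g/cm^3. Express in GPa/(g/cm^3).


Specific stiffness = E/rho = 99/1.5 = 66.0 GPa/(g/cm^3)

66.0 GPa/(g/cm^3)


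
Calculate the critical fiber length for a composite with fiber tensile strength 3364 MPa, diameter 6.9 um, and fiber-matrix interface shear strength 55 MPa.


Lc = sigma_f * d / (2 * tau_i) = 3364 * 6.9 / (2 * 55) = 211.0 um

211.0 um


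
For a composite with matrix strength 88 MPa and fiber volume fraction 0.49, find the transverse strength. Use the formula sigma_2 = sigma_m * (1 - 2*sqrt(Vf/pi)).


factor = 1 - 2*sqrt(0.49/pi) = 0.2101
sigma_2 = 88 * 0.2101 = 18.49 MPa

18.49 MPa


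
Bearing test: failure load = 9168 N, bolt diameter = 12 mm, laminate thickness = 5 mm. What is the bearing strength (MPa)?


sigma_br = F/(d*h) = 9168/(12*5) = 152.8 MPa

152.8 MPa


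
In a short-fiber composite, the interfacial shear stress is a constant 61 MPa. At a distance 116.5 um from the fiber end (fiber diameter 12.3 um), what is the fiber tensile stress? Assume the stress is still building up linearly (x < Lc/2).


Force balance: sigma_f * (pi*d^2/4) = tau * (pi*d) * x  ->  sigma_f = 4 * tau * x / d
sigma_f = 4 * 61 * 116.5 / 12.3 = 2311.1 MPa

2311.1 MPa


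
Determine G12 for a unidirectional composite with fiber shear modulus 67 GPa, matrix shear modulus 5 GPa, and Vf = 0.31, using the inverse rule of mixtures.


1/G12 = Vf/Gf + (1-Vf)/Gm = 0.31/67 + 0.69/5
G12 = 7.01 GPa

7.01 GPa


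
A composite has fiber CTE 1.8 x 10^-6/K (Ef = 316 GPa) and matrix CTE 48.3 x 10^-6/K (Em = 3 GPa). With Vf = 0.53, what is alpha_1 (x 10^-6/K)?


E1 = Ef*Vf + Em*(1-Vf) = 168.89
alpha_1 = (alpha_f*Ef*Vf + alpha_m*Em*(1-Vf))/E1 = 2.19 x 10^-6/K

2.19 x 10^-6/K


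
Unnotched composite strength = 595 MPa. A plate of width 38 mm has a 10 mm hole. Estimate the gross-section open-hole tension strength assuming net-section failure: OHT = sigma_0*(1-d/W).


OHT = sigma_0*(1-d/W) = 595*(1-10/38) = 438.4 MPa

438.4 MPa


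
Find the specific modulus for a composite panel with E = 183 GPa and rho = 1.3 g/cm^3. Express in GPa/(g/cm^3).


Specific stiffness = E/rho = 183/1.3 = 140.8 GPa/(g/cm^3)

140.8 GPa/(g/cm^3)


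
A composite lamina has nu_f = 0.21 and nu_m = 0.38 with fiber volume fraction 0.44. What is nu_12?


nu_12 = nu_f*Vf + nu_m*(1-Vf) = 0.21*0.44 + 0.38*0.56 = 0.3052

0.3052


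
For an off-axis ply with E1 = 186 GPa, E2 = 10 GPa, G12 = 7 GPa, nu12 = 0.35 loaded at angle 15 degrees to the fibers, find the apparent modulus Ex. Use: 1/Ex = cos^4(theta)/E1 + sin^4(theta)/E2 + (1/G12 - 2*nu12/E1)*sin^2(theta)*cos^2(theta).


cos^4(15) = 0.870513, sin^4(15) = 0.004487, sin^2(15)*cos^2(15) = 0.0625
1/G12 - 2*nu12/E1 = 1/7 - 2*0.35/186 = 0.139094 GPa^-1
1/Ex = 0.870513/186 + 0.004487/10 + 0.139094*0.0625 = 0.0138223 GPa^-1
Ex = 72.35 GPa

72.35 GPa


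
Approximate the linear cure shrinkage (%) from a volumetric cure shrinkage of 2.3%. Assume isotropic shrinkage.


Linear shrinkage ≈ vol_shrink/3 = 2.3/3 = 0.767%

0.767%


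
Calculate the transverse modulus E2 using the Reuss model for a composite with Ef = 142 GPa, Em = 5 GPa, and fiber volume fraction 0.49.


1/E2 = Vf/Ef + (1-Vf)/Em = 0.49/142 + 0.51/5
E2 = 9.48 GPa

9.48 GPa


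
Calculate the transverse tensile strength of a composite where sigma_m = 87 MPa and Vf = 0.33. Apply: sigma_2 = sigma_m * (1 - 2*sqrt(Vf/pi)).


factor = 1 - 2*sqrt(0.33/pi) = 0.3518
sigma_2 = 87 * 0.3518 = 30.61 MPa

30.61 MPa


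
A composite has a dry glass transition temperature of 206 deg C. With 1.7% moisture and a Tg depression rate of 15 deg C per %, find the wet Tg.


Tg_wet = Tg_dry - k*moisture = 206 - 15*1.7 = 180.5 deg C

180.5 deg C


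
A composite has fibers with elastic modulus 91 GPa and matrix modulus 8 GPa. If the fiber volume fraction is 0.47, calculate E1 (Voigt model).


E1 = Ef*Vf + Em*(1-Vf) = 91*0.47 + 8*0.53 = 47.01 GPa

47.01 GPa


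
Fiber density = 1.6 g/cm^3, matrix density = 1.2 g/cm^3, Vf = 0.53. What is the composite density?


rho_c = rho_f*Vf + rho_m*(1-Vf) = 1.6*0.53 + 1.2*0.47 = 1.412 g/cm^3

1.412 g/cm^3


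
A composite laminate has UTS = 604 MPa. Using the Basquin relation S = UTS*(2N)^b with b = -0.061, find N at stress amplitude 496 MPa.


N = 0.5 * (S/UTS)^(1/b) = 0.5 * (496/604)^(1/-0.061) = 12.6333 cycles

12.6333 cycles


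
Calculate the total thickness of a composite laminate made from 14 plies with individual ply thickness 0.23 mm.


h = n * t_ply = 14 * 0.23 = 3.22 mm

3.22 mm


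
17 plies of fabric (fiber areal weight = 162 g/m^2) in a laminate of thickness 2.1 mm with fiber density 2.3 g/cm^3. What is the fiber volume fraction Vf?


Vf = n * FAW / (rho_f * h * 1000) = 17 * 162 / (2.3 * 2.1 * 1000) = 0.5702

0.5702


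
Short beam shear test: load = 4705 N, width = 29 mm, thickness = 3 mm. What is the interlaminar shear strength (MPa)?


ILSS = 3F/(4bh) = 3*4705/(4*29*3) = 40.56 MPa

40.56 MPa


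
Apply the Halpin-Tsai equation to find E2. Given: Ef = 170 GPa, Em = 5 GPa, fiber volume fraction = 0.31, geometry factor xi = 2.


eta = (Ef/Em - 1)/(Ef/Em + xi) = (34.0 - 1)/(34.0 + 2) = 0.9167
E2 = Em*(1+xi*eta*Vf)/(1-eta*Vf) = 10.95 GPa

10.95 GPa


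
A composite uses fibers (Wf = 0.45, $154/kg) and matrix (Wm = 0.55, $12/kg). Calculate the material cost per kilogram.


Cost = cost_f*Wf + cost_m*Wm = 154*0.45 + 12*0.55 = $75.9/kg

$75.9/kg


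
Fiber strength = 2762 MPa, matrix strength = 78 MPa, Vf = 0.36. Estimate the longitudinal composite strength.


sigma_1 = sigma_f*Vf + sigma_m*(1-Vf) = 2762*0.36 + 78*0.64 = 1044.2 MPa

1044.2 MPa


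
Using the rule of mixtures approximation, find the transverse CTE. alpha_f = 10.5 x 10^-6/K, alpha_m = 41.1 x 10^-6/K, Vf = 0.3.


alpha_2 = alpha_f*Vf + alpha_m*(1-Vf) = 10.5*0.3 + 41.1*0.7 = 31.9 x 10^-6/K

31.9 x 10^-6/K


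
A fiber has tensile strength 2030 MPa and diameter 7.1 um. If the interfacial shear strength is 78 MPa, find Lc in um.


Lc = sigma_f * d / (2 * tau_i) = 2030 * 7.1 / (2 * 78) = 92.4 um

92.4 um


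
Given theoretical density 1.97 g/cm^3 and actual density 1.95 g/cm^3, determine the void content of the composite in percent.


Void% = (rho_theo - rho_actual)/rho_theo * 100 = (1.97 - 1.95)/1.97 * 100 = 1.02%

1.02%


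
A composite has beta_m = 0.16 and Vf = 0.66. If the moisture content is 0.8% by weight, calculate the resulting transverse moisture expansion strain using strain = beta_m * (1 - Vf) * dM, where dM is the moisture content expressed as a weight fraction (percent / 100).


dM = 0.8/100 = 0.008
strain = beta_m * (1-Vf) * dM = 0.16 * 0.34 * 0.008 = 0.0004352

0.0004352


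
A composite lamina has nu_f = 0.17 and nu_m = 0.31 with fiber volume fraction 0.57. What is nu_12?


nu_12 = nu_f*Vf + nu_m*(1-Vf) = 0.17*0.57 + 0.31*0.43 = 0.2302

0.2302


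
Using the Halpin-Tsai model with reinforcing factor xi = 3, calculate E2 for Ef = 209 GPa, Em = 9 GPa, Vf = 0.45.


eta = (Ef/Em - 1)/(Ef/Em + xi) = (23.2222 - 1)/(23.2222 + 3) = 0.8475
E2 = Em*(1+xi*eta*Vf)/(1-eta*Vf) = 31.19 GPa

31.19 GPa


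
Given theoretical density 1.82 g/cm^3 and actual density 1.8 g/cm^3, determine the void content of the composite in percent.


Void% = (rho_theo - rho_actual)/rho_theo * 100 = (1.82 - 1.8)/1.82 * 100 = 1.1%

1.1%


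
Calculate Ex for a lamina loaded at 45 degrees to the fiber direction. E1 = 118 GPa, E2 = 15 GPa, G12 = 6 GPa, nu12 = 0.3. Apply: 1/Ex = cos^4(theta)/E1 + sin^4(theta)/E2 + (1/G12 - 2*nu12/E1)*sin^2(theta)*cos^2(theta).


cos^4(45) = 0.25, sin^4(45) = 0.25, sin^2(45)*cos^2(45) = 0.25
1/G12 - 2*nu12/E1 = 1/6 - 2*0.3/118 = 0.161582 GPa^-1
1/Ex = 0.25/118 + 0.25/15 + 0.161582*0.25 = 0.0591808 GPa^-1
Ex = 16.9 GPa

16.9 GPa


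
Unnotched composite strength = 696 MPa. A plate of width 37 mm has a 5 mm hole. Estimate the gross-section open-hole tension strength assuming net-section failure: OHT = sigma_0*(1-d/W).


OHT = sigma_0*(1-d/W) = 696*(1-5/37) = 601.9 MPa

601.9 MPa


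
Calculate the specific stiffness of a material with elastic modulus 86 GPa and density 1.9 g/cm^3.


Specific stiffness = E/rho = 86/1.9 = 45.3 GPa/(g/cm^3)

45.3 GPa/(g/cm^3)


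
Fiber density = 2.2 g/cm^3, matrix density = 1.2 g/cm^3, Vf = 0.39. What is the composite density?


rho_c = rho_f*Vf + rho_m*(1-Vf) = 2.2*0.39 + 1.2*0.61 = 1.59 g/cm^3

1.59 g/cm^3


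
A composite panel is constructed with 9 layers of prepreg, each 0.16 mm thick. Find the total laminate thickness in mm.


h = n * t_ply = 9 * 0.16 = 1.44 mm

1.44 mm


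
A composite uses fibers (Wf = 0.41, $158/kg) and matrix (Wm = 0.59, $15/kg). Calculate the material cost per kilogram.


Cost = cost_f*Wf + cost_m*Wm = 158*0.41 + 15*0.59 = $73.63/kg

$73.63/kg


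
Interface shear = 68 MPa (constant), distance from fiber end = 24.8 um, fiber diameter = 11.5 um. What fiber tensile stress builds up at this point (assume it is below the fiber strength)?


Force balance: sigma_f * (pi*d^2/4) = tau * (pi*d) * x  ->  sigma_f = 4 * tau * x / d
sigma_f = 4 * 68 * 24.8 / 11.5 = 586.6 MPa

586.6 MPa


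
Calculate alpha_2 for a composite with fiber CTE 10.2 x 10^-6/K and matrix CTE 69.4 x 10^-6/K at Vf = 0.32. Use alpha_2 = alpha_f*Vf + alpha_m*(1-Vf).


alpha_2 = alpha_f*Vf + alpha_m*(1-Vf) = 10.2*0.32 + 69.4*0.68 = 50.5 x 10^-6/K

50.5 x 10^-6/K


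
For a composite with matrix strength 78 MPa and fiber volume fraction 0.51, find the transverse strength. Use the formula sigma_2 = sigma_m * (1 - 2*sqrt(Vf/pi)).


factor = 1 - 2*sqrt(0.51/pi) = 0.1942
sigma_2 = 78 * 0.1942 = 15.15 MPa

15.15 MPa


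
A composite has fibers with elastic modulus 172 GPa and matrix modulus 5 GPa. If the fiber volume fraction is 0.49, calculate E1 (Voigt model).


E1 = Ef*Vf + Em*(1-Vf) = 172*0.49 + 5*0.51 = 86.83 GPa

86.83 GPa


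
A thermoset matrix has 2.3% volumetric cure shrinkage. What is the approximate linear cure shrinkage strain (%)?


Linear shrinkage ≈ vol_shrink/3 = 2.3/3 = 0.767%

0.767%


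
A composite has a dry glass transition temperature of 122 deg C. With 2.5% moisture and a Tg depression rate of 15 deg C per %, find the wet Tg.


Tg_wet = Tg_dry - k*moisture = 122 - 15*2.5 = 84.5 deg C

84.5 deg C


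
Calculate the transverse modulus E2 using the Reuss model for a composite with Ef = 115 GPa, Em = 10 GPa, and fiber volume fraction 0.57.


1/E2 = Vf/Ef + (1-Vf)/Em = 0.57/115 + 0.43/10
E2 = 20.85 GPa

20.85 GPa


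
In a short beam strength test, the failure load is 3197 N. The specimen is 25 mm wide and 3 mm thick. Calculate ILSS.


ILSS = 3F/(4bh) = 3*3197/(4*25*3) = 31.97 MPa

31.97 MPa


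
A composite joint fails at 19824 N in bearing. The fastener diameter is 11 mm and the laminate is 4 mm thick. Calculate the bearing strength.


sigma_br = F/(d*h) = 19824/(11*4) = 450.5 MPa

450.5 MPa


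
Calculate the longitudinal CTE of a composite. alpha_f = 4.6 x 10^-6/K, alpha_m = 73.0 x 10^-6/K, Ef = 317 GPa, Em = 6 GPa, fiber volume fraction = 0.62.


E1 = Ef*Vf + Em*(1-Vf) = 198.82
alpha_1 = (alpha_f*Ef*Vf + alpha_m*Em*(1-Vf))/E1 = 5.38 x 10^-6/K

5.38 x 10^-6/K


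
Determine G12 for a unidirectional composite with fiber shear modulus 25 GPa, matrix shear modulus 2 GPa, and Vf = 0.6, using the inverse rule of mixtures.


1/G12 = Vf/Gf + (1-Vf)/Gm = 0.6/25 + 0.4/2
G12 = 4.46 GPa

4.46 GPa


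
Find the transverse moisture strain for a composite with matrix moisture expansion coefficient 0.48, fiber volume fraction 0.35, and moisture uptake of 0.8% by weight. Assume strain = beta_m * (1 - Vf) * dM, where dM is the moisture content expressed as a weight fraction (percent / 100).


dM = 0.8/100 = 0.008
strain = beta_m * (1-Vf) * dM = 0.48 * 0.65 * 0.008 = 0.002496

0.002496


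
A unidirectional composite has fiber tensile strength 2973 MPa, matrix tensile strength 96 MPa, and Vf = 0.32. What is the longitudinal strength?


sigma_1 = sigma_f*Vf + sigma_m*(1-Vf) = 2973*0.32 + 96*0.68 = 1016.6 MPa

1016.6 MPa


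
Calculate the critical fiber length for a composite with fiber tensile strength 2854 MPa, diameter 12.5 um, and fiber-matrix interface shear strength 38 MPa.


Lc = sigma_f * d / (2 * tau_i) = 2854 * 12.5 / (2 * 38) = 469.4 um

469.4 um


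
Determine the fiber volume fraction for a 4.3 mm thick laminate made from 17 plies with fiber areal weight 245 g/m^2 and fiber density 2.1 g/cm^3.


Vf = n * FAW / (rho_f * h * 1000) = 17 * 245 / (2.1 * 4.3 * 1000) = 0.4612

0.4612


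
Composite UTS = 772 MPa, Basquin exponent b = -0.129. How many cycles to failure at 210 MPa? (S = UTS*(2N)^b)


N = 0.5 * (S/UTS)^(1/b) = 0.5 * (210/772)^(1/-0.129) = 12075.3654 cycles

12075.3654 cycles


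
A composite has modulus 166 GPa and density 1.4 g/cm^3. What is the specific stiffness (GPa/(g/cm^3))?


Specific stiffness = E/rho = 166/1.4 = 118.6 GPa/(g/cm^3)

118.6 GPa/(g/cm^3)


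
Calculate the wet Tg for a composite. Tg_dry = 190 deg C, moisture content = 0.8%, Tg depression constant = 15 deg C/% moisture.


Tg_wet = Tg_dry - k*moisture = 190 - 15*0.8 = 178.0 deg C

178.0 deg C


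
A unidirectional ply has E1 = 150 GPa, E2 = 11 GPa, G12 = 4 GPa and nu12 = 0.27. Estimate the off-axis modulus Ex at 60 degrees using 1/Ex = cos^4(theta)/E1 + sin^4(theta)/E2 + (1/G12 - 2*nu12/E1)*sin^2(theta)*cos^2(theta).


cos^4(60) = 0.0625, sin^4(60) = 0.5625, sin^2(60)*cos^2(60) = 0.1875
1/G12 - 2*nu12/E1 = 1/4 - 2*0.27/150 = 0.2464 GPa^-1
1/Ex = 0.0625/150 + 0.5625/11 + 0.2464*0.1875 = 0.097753 GPa^-1
Ex = 10.23 GPa

10.23 GPa


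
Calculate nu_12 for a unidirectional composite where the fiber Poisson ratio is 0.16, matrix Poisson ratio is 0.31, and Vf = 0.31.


nu_12 = nu_f*Vf + nu_m*(1-Vf) = 0.16*0.31 + 0.31*0.69 = 0.2635

0.2635


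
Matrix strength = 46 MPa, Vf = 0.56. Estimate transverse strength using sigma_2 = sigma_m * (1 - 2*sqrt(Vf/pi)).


factor = 1 - 2*sqrt(0.56/pi) = 0.1556
sigma_2 = 46 * 0.1556 = 7.16 MPa

7.16 MPa


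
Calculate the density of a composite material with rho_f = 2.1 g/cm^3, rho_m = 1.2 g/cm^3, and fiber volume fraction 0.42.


rho_c = rho_f*Vf + rho_m*(1-Vf) = 2.1*0.42 + 1.2*0.58 = 1.578 g/cm^3

1.578 g/cm^3


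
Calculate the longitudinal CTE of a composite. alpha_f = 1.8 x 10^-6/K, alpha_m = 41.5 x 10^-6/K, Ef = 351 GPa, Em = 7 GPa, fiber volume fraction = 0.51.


E1 = Ef*Vf + Em*(1-Vf) = 182.44
alpha_1 = (alpha_f*Ef*Vf + alpha_m*Em*(1-Vf))/E1 = 2.55 x 10^-6/K

2.55 x 10^-6/K


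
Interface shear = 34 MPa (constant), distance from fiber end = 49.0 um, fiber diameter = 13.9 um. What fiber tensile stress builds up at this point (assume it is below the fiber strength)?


Force balance: sigma_f * (pi*d^2/4) = tau * (pi*d) * x  ->  sigma_f = 4 * tau * x / d
sigma_f = 4 * 34 * 49.0 / 13.9 = 479.4 MPa

479.4 MPa


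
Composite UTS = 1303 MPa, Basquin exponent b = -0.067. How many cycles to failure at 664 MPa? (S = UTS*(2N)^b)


N = 0.5 * (S/UTS)^(1/b) = 0.5 * (664/1303)^(1/-0.067) = 11715.6414 cycles

11715.6414 cycles


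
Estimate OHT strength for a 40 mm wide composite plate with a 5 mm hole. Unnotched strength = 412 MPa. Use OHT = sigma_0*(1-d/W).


OHT = sigma_0*(1-d/W) = 412*(1-5/40) = 360.5 MPa

360.5 MPa


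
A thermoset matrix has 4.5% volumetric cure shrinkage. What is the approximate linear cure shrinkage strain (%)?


Linear shrinkage ≈ vol_shrink/3 = 4.5/3 = 1.5%

1.5%


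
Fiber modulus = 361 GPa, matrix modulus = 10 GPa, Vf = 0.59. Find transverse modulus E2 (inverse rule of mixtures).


1/E2 = Vf/Ef + (1-Vf)/Em = 0.59/361 + 0.41/10
E2 = 23.46 GPa

23.46 GPa


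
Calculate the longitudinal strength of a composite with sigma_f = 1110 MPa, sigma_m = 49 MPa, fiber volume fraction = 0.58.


sigma_1 = sigma_f*Vf + sigma_m*(1-Vf) = 1110*0.58 + 49*0.42 = 664.4 MPa

664.4 MPa


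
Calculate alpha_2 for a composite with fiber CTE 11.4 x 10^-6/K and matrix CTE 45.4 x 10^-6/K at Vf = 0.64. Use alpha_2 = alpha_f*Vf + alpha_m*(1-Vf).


alpha_2 = alpha_f*Vf + alpha_m*(1-Vf) = 11.4*0.64 + 45.4*0.36 = 23.6 x 10^-6/K

23.6 x 10^-6/K


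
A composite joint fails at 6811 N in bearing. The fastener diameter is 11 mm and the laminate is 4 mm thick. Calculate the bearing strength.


sigma_br = F/(d*h) = 6811/(11*4) = 154.8 MPa

154.8 MPa


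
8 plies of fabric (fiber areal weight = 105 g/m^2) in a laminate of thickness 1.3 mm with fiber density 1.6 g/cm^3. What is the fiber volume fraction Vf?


Vf = n * FAW / (rho_f * h * 1000) = 8 * 105 / (1.6 * 1.3 * 1000) = 0.4038

0.4038


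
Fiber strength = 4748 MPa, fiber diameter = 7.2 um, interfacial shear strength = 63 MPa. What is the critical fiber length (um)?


Lc = sigma_f * d / (2 * tau_i) = 4748 * 7.2 / (2 * 63) = 271.3 um

271.3 um


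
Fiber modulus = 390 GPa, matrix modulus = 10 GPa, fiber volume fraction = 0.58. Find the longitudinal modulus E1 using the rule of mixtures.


E1 = Ef*Vf + Em*(1-Vf) = 390*0.58 + 10*0.42 = 230.4 GPa

230.4 GPa


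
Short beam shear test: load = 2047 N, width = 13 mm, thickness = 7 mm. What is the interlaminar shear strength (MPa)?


ILSS = 3F/(4bh) = 3*2047/(4*13*7) = 16.87 MPa

16.87 MPa


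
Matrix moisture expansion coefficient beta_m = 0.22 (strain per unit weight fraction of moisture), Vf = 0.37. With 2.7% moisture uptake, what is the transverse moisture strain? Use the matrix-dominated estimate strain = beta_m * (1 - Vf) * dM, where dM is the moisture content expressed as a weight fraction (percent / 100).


dM = 2.7/100 = 0.027
strain = beta_m * (1-Vf) * dM = 0.22 * 0.63 * 0.027 = 0.0037422

0.0037422


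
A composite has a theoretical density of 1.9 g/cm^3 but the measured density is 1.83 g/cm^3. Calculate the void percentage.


Void% = (rho_theo - rho_actual)/rho_theo * 100 = (1.9 - 1.83)/1.9 * 100 = 3.68%

3.68%


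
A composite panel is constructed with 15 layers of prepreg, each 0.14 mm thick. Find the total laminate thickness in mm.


h = n * t_ply = 15 * 0.14 = 2.1 mm

2.1 mm


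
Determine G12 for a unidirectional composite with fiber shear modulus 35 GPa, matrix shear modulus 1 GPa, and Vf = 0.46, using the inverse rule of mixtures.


1/G12 = Vf/Gf + (1-Vf)/Gm = 0.46/35 + 0.54/1
G12 = 1.81 GPa

1.81 GPa


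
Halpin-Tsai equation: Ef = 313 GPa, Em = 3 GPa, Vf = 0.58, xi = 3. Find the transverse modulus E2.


eta = (Ef/Em - 1)/(Ef/Em + xi) = (104.3333 - 1)/(104.3333 + 3) = 0.9627
E2 = Em*(1+xi*eta*Vf)/(1-eta*Vf) = 18.17 GPa

18.17 GPa


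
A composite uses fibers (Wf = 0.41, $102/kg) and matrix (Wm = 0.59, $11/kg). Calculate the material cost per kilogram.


Cost = cost_f*Wf + cost_m*Wm = 102*0.41 + 11*0.59 = $48.31/kg

$48.31/kg


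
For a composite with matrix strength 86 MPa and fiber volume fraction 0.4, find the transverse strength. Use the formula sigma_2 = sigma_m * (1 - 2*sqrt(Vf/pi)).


factor = 1 - 2*sqrt(0.4/pi) = 0.2864
sigma_2 = 86 * 0.2864 = 24.63 MPa

24.63 MPa


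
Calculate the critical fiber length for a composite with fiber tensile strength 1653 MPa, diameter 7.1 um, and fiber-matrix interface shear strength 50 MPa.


Lc = sigma_f * d / (2 * tau_i) = 1653 * 7.1 / (2 * 50) = 117.4 um

117.4 um


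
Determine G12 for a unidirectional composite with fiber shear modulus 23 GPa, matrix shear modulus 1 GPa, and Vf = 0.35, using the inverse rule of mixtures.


1/G12 = Vf/Gf + (1-Vf)/Gm = 0.35/23 + 0.65/1
G12 = 1.5 GPa

1.5 GPa


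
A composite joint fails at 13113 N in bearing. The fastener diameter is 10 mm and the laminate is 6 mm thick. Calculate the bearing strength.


sigma_br = F/(d*h) = 13113/(10*6) = 218.6 MPa

218.6 MPa


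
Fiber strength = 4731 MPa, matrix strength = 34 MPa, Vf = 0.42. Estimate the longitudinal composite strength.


sigma_1 = sigma_f*Vf + sigma_m*(1-Vf) = 4731*0.42 + 34*0.58 = 2006.7 MPa

2006.7 MPa


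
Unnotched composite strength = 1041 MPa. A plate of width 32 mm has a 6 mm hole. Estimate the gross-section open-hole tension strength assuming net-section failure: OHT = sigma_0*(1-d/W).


OHT = sigma_0*(1-d/W) = 1041*(1-6/32) = 845.8 MPa

845.8 MPa


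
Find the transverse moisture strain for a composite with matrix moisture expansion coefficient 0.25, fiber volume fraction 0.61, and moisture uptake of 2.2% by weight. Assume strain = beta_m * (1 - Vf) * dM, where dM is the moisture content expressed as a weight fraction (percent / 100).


dM = 2.2/100 = 0.022
strain = beta_m * (1-Vf) * dM = 0.25 * 0.39 * 0.022 = 0.002145

0.002145


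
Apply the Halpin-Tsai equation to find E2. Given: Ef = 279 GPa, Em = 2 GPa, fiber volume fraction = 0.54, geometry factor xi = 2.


eta = (Ef/Em - 1)/(Ef/Em + xi) = (139.5 - 1)/(139.5 + 2) = 0.9788
E2 = Em*(1+xi*eta*Vf)/(1-eta*Vf) = 8.73 GPa

8.73 GPa


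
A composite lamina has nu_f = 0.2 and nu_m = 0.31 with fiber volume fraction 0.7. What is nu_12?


nu_12 = nu_f*Vf + nu_m*(1-Vf) = 0.2*0.7 + 0.31*0.3 = 0.233

0.233


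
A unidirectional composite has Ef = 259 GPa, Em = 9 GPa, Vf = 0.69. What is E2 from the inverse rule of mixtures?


1/E2 = Vf/Ef + (1-Vf)/Em = 0.69/259 + 0.31/9
E2 = 26.95 GPa

26.95 GPa


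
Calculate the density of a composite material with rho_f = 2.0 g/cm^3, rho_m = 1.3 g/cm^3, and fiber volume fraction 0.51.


rho_c = rho_f*Vf + rho_m*(1-Vf) = 2.0*0.51 + 1.3*0.49 = 1.657 g/cm^3

1.657 g/cm^3


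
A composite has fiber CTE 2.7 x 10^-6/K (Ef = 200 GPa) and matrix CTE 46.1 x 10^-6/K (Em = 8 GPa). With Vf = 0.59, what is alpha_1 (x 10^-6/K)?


E1 = Ef*Vf + Em*(1-Vf) = 121.28
alpha_1 = (alpha_f*Ef*Vf + alpha_m*Em*(1-Vf))/E1 = 3.87 x 10^-6/K

3.87 x 10^-6/K


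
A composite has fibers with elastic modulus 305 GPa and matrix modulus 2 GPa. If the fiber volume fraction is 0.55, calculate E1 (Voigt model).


E1 = Ef*Vf + Em*(1-Vf) = 305*0.55 + 2*0.45 = 168.65 GPa

168.65 GPa


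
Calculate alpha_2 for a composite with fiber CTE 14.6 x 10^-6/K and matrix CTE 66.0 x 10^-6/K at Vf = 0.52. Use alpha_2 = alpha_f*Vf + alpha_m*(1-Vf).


alpha_2 = alpha_f*Vf + alpha_m*(1-Vf) = 14.6*0.52 + 66.0*0.48 = 39.3 x 10^-6/K

39.3 x 10^-6/K


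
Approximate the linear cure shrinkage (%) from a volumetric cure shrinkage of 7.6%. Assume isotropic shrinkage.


Linear shrinkage ≈ vol_shrink/3 = 7.6/3 = 2.533%

2.533%


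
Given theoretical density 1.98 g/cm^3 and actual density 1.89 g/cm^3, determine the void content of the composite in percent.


Void% = (rho_theo - rho_actual)/rho_theo * 100 = (1.98 - 1.89)/1.98 * 100 = 4.55%

4.55%


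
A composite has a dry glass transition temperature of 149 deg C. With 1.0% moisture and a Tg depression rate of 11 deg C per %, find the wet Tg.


Tg_wet = Tg_dry - k*moisture = 149 - 11*1.0 = 138.0 deg C

138.0 deg C


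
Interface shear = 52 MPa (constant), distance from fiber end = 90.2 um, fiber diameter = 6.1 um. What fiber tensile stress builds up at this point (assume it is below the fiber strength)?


Force balance: sigma_f * (pi*d^2/4) = tau * (pi*d) * x  ->  sigma_f = 4 * tau * x / d
sigma_f = 4 * 52 * 90.2 / 6.1 = 3075.7 MPa

3075.7 MPa


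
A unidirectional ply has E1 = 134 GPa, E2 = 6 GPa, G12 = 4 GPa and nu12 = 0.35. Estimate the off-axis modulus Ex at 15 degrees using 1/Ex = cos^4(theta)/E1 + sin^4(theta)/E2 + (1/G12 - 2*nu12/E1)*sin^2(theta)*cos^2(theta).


cos^4(15) = 0.870513, sin^4(15) = 0.004487, sin^2(15)*cos^2(15) = 0.0625
1/G12 - 2*nu12/E1 = 1/4 - 2*0.35/134 = 0.244776 GPa^-1
1/Ex = 0.870513/134 + 0.004487/6 + 0.244776*0.0625 = 0.0225428 GPa^-1
Ex = 44.36 GPa

44.36 GPa


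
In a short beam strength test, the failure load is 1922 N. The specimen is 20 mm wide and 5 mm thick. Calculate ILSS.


ILSS = 3F/(4bh) = 3*1922/(4*20*5) = 14.42 MPa

14.42 MPa


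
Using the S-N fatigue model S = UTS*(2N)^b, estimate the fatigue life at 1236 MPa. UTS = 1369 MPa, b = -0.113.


N = 0.5 * (S/UTS)^(1/b) = 0.5 * (1236/1369)^(1/-0.113) = 1.2353 cycles

1.2353 cycles


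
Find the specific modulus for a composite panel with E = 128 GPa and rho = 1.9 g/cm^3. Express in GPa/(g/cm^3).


Specific stiffness = E/rho = 128/1.9 = 67.4 GPa/(g/cm^3)

67.4 GPa/(g/cm^3)


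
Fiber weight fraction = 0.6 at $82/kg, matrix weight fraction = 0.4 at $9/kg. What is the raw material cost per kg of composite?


Cost = cost_f*Wf + cost_m*Wm = 82*0.6 + 9*0.4 = $52.8/kg

$52.8/kg


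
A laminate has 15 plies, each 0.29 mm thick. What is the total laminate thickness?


h = n * t_ply = 15 * 0.29 = 4.35 mm

4.35 mm


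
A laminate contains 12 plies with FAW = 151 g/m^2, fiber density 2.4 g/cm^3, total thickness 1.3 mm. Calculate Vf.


Vf = n * FAW / (rho_f * h * 1000) = 12 * 151 / (2.4 * 1.3 * 1000) = 0.5808

0.5808


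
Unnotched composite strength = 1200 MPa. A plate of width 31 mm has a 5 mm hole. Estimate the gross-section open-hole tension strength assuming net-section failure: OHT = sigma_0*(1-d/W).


OHT = sigma_0*(1-d/W) = 1200*(1-5/31) = 1006.5 MPa

1006.5 MPa


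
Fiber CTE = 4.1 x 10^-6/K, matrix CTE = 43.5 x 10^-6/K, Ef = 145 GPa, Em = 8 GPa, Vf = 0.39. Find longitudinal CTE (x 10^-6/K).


E1 = Ef*Vf + Em*(1-Vf) = 61.43
alpha_1 = (alpha_f*Ef*Vf + alpha_m*Em*(1-Vf))/E1 = 7.23 x 10^-6/K

7.23 x 10^-6/K


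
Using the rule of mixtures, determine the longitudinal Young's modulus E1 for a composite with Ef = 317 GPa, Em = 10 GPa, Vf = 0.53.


E1 = Ef*Vf + Em*(1-Vf) = 317*0.53 + 10*0.47 = 172.71 GPa

172.71 GPa


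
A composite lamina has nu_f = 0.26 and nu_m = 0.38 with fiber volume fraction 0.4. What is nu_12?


nu_12 = nu_f*Vf + nu_m*(1-Vf) = 0.26*0.4 + 0.38*0.6 = 0.332

0.332


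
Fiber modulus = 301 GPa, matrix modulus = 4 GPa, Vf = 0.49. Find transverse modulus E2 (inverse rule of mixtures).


1/E2 = Vf/Ef + (1-Vf)/Em = 0.49/301 + 0.51/4
E2 = 7.74 GPa

7.74 GPa


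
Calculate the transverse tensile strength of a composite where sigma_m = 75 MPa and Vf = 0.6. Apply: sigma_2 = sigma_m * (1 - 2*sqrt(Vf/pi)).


factor = 1 - 2*sqrt(0.6/pi) = 0.126
sigma_2 = 75 * 0.126 = 9.45 MPa

9.45 MPa


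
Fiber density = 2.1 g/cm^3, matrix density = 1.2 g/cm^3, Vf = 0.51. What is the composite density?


rho_c = rho_f*Vf + rho_m*(1-Vf) = 2.1*0.51 + 1.2*0.49 = 1.659 g/cm^3

1.659 g/cm^3


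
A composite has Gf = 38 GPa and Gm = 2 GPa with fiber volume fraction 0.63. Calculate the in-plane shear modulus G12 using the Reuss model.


1/G12 = Vf/Gf + (1-Vf)/Gm = 0.63/38 + 0.37/2
G12 = 4.96 GPa

4.96 GPa


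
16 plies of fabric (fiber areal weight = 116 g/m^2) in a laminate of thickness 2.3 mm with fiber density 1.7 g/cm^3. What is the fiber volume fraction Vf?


Vf = n * FAW / (rho_f * h * 1000) = 16 * 116 / (1.7 * 2.3 * 1000) = 0.4747

0.4747


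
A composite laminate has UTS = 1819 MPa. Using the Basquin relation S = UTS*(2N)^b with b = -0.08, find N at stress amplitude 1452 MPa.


N = 0.5 * (S/UTS)^(1/b) = 0.5 * (1452/1819)^(1/-0.08) = 8.3617 cycles

8.3617 cycles


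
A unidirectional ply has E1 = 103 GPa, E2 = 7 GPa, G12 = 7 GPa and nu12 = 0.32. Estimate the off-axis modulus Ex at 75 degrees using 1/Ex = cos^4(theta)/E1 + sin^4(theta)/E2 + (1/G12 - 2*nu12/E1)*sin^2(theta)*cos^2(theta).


cos^4(75) = 0.004487, sin^4(75) = 0.870513, sin^2(75)*cos^2(75) = 0.0625
1/G12 - 2*nu12/E1 = 1/7 - 2*0.32/103 = 0.136644 GPa^-1
1/Ex = 0.004487/103 + 0.870513/7 + 0.136644*0.0625 = 0.1329427 GPa^-1
Ex = 7.52 GPa

7.52 GPa


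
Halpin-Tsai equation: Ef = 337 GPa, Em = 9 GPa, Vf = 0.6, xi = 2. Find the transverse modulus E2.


eta = (Ef/Em - 1)/(Ef/Em + xi) = (37.4444 - 1)/(37.4444 + 2) = 0.9239
E2 = Em*(1+xi*eta*Vf)/(1-eta*Vf) = 42.59 GPa

42.59 GPa


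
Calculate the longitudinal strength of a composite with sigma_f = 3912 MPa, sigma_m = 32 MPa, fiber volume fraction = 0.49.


sigma_1 = sigma_f*Vf + sigma_m*(1-Vf) = 3912*0.49 + 32*0.51 = 1933.2 MPa

1933.2 MPa


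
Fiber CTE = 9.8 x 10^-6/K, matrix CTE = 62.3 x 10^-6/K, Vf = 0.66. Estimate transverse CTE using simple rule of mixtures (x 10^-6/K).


alpha_2 = alpha_f*Vf + alpha_m*(1-Vf) = 9.8*0.66 + 62.3*0.34 = 27.7 x 10^-6/K

27.7 x 10^-6/K


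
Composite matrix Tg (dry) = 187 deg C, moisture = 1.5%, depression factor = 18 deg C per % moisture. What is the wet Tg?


Tg_wet = Tg_dry - k*moisture = 187 - 18*1.5 = 160.0 deg C

160.0 deg C


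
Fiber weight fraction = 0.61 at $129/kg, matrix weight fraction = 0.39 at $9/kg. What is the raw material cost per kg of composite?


Cost = cost_f*Wf + cost_m*Wm = 129*0.61 + 9*0.39 = $82.2/kg

$82.2/kg


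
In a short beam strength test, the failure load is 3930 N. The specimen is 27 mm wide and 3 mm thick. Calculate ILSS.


ILSS = 3F/(4bh) = 3*3930/(4*27*3) = 36.39 MPa

36.39 MPa


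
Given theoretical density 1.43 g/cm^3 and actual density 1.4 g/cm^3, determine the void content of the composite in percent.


Void% = (rho_theo - rho_actual)/rho_theo * 100 = (1.43 - 1.4)/1.43 * 100 = 2.1%

2.1%


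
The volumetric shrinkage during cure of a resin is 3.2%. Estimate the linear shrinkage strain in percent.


Linear shrinkage ≈ vol_shrink/3 = 3.2/3 = 1.067%

1.067%


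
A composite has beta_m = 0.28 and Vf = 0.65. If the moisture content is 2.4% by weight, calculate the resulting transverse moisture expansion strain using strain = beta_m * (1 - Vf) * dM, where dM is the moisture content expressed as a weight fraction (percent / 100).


dM = 2.4/100 = 0.024
strain = beta_m * (1-Vf) * dM = 0.28 * 0.35 * 0.024 = 0.002352

0.002352


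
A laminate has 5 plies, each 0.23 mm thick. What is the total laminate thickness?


h = n * t_ply = 5 * 0.23 = 1.15 mm

1.15 mm


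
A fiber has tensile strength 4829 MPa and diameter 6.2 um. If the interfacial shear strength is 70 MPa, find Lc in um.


Lc = sigma_f * d / (2 * tau_i) = 4829 * 6.2 / (2 * 70) = 213.9 um

213.9 um
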